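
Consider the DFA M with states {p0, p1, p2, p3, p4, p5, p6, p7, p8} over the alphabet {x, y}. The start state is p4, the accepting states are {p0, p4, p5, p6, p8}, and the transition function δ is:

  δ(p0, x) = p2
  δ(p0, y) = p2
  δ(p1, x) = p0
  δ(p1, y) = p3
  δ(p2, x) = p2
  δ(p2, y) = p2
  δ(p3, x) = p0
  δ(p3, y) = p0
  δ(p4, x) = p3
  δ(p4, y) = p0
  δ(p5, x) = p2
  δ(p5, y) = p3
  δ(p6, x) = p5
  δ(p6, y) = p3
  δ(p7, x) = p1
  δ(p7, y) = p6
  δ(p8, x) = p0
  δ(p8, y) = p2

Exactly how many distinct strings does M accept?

The useful subgraph on states {p0, p3, p4} is acyclic, so L(M) is finite; the longest accepting path visits 3 useful states, giving maximum string length 2.
Counting accepting paths from p4 by length: 1 of length 0, 1 of length 1, 2 of length 2. Total 4.

4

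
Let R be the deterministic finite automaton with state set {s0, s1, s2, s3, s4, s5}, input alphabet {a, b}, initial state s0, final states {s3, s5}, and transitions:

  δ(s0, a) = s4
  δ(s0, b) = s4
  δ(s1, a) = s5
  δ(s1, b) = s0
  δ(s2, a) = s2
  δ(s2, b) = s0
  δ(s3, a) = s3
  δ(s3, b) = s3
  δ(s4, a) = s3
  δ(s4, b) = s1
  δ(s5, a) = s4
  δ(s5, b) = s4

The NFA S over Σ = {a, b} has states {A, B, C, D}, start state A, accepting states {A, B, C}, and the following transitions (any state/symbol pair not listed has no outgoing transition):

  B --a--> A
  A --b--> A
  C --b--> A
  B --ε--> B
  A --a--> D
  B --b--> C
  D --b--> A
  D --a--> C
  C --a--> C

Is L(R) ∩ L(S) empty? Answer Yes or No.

No

The string aa is accepted by both R and S.
Hence L(R) ∩ L(S) ≠ ∅.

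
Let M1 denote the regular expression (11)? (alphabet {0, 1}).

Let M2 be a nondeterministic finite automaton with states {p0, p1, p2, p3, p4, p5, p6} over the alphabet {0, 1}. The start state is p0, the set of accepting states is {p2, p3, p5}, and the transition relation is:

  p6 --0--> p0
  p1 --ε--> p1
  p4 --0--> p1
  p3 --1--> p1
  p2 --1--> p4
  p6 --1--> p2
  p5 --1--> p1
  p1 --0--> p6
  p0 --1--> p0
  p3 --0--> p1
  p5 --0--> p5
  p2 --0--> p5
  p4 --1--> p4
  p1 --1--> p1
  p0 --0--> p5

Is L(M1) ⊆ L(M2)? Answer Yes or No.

No

The empty string ε is in L(M1) but not in L(M2).
So L(M1) ⊄ L(M2).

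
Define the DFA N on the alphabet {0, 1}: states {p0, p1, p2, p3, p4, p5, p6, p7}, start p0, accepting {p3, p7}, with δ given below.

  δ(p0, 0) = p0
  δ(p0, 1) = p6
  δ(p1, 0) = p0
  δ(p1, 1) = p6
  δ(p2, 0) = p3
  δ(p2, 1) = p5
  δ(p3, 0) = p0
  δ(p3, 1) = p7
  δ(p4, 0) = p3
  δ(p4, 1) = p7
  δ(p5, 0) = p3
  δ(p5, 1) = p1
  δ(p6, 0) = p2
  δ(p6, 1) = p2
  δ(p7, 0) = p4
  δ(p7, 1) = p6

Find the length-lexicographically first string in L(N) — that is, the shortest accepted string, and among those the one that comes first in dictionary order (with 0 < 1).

100

A breadth-first search from p0 reaches an accepting state first via the path p0 → p6 → p2 → p3 on input 100.
No string of length < 3 is accepted (BFS exhausts all shorter strings without reaching an accepting state), and 100 is the lexicographically least accepting string of length 3.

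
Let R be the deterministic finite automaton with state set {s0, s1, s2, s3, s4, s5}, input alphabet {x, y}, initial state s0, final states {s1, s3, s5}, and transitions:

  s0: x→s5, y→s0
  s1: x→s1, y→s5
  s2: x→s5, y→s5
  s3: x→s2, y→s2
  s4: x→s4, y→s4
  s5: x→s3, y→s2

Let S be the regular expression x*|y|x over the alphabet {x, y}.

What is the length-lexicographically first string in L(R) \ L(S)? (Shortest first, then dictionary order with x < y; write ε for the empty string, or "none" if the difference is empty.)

The string yx is accepted by R but not by S.
No shorter string lies in the difference, and yx is the lexicographically first length-2 string in L(R) \ L(S).

yx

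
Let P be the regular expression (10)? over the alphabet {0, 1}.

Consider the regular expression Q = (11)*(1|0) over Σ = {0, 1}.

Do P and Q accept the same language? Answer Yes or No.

No

The empty string ε is accepted by P but rejected by Q.
So L(P) ≠ L(Q).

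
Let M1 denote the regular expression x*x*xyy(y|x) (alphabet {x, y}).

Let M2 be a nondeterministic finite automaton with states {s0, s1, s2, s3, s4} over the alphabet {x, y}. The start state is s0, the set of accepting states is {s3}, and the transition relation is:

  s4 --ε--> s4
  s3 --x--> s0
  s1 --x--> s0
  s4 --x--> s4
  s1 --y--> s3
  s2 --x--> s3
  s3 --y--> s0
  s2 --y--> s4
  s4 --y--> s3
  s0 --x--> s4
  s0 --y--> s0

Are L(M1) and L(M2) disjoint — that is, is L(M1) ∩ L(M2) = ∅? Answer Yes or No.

Yes

Converting the expression M1 to a DFA (subset construction, then merging equivalent states) gives the minimal DFA with states {r0, r1, r2, r3, r4, r5}, start state r0, accepting states {r5} and transitions r0: x→r1, y→r2; r1: x→r1, y→r3; r2: x→r2, y→r2; r3: x→r2, y→r4; r4: x→r5, y→r5; r5: x→r2, y→r2.
Exploring the product automaton M1 × M2 from the start pair (r0, s0), following both machines on each input symbol, reaches 9 state pairs: (r0, s0), (r1, s4), (r2, s0), (r3, s3), (r2, s4), (r4, s0), (r2, s3), (r5, s4), (r5, s0).
M1 accepts in {r5} and M2 accepts in {s3}; no reachable pair has both components accepting, so no string drives both machines to acceptance simultaneously and L(M1) ∩ L(M2) = ∅.
So no string is accepted by both, and the intersection is empty.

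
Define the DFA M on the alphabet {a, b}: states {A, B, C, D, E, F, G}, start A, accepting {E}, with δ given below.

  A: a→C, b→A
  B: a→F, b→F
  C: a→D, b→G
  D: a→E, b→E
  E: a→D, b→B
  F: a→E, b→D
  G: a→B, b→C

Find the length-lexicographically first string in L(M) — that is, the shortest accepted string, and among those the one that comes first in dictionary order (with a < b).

aaa

A breadth-first search from A reaches an accepting state first via the path A → C → D → E on input aaa.
No string of length < 3 is accepted (BFS exhausts all shorter strings without reaching an accepting state), and aaa is the lexicographically least accepting string of length 3.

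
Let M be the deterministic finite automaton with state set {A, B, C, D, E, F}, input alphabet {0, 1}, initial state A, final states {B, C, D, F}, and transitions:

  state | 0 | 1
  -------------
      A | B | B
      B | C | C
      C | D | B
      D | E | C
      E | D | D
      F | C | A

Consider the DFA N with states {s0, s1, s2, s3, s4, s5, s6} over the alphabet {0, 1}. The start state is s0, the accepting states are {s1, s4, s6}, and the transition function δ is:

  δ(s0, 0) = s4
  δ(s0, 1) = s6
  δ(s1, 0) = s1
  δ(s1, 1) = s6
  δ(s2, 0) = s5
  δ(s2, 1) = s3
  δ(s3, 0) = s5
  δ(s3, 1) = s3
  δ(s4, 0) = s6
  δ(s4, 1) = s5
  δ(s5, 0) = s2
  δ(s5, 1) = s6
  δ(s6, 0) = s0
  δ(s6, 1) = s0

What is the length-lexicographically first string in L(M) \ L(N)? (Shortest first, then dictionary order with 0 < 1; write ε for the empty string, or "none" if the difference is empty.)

01

The string 01 is accepted by M but not by N.
No shorter string lies in the difference, and 01 is the lexicographically first length-2 string in L(M) \ L(N).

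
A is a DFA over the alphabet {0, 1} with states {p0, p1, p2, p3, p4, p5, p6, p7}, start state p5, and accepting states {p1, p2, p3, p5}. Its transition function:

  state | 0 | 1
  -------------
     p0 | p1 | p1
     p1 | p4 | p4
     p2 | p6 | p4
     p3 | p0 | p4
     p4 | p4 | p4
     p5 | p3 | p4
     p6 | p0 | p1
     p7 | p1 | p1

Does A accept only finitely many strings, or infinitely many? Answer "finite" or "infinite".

finite

The useful states (reachable from p5 and able to reach an accepting state) are {p0, p1, p3, p5}.
Restricted to these states the transition graph has no cycle, so every accepting path has bounded length and L is finite.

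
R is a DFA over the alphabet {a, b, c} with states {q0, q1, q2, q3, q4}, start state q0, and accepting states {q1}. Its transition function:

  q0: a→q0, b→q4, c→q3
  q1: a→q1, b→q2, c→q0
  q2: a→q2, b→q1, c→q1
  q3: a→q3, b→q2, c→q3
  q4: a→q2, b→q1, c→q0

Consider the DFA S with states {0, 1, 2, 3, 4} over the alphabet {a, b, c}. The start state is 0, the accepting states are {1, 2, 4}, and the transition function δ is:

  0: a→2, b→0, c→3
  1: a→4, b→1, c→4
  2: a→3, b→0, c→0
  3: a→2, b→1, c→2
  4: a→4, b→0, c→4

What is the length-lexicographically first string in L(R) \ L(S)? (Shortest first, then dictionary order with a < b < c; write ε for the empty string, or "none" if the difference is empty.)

bb

The string bb is accepted by R but not by S.
No shorter string lies in the difference, and bb is the lexicographically first length-2 string in L(R) \ L(S).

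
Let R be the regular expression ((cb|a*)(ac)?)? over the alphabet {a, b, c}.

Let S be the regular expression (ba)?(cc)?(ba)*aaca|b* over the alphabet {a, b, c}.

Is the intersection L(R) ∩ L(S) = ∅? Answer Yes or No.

No

The empty string ε is accepted by both R and S.
Hence L(R) ∩ L(S) ≠ ∅.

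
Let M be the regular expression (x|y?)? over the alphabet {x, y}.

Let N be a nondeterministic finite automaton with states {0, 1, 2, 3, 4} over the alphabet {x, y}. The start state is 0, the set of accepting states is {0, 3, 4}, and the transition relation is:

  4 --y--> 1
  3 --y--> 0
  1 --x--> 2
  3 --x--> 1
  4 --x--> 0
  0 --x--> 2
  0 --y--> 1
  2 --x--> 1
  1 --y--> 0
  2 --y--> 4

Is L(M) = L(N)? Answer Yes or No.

The string x is accepted by M but rejected by N.
So L(M) ≠ L(N).

No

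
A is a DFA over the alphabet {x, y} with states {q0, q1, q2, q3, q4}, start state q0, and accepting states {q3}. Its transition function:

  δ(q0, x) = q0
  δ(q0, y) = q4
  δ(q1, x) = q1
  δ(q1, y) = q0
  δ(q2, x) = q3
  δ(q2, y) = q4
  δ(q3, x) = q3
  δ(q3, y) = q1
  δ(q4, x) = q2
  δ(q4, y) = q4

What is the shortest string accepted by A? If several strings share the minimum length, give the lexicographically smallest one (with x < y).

A breadth-first search from q0 reaches an accepting state first via the path q0 → q4 → q2 → q3 on input yxx.
No string of length < 3 is accepted (BFS exhausts all shorter strings without reaching an accepting state), and yxx is the lexicographically least accepting string of length 3.

yxx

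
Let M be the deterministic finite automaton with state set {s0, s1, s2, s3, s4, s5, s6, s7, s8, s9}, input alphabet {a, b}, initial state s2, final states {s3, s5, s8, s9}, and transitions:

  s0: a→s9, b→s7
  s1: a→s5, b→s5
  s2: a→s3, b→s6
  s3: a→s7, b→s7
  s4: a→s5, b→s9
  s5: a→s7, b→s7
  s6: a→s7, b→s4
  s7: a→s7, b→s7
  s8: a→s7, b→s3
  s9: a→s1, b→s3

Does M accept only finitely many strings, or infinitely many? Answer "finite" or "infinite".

finite

The useful states (reachable from s2 and able to reach an accepting state) are {s1, s2, s3, s4, s5, s6, s9}.
Restricted to these states the transition graph has no cycle, so every accepting path has bounded length and L is finite.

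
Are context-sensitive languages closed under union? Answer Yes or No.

A linear-bounded automaton can nondeterministically choose to simulate the LBA for L₁ or the LBA for L₂; equivalently, with disjoint nonterminals, S → S₁ | S₂ added to two noncontracting grammars is still noncontracting.
So the context-sensitive languages are closed under union.

Yes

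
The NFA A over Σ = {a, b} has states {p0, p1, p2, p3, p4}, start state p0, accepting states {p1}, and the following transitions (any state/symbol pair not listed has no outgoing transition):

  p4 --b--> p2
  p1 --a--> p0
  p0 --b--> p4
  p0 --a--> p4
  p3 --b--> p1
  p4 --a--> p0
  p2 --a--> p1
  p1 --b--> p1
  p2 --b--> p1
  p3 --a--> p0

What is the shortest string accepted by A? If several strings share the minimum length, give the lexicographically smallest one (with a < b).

A breadth-first search from p0 reaches an accepting state first via the path p0 → p4 → p2 → p1 on input aba.
No string of length < 3 is accepted (BFS exhausts all shorter strings without reaching an accepting state), and aba is the lexicographically least accepting string of length 3.

aba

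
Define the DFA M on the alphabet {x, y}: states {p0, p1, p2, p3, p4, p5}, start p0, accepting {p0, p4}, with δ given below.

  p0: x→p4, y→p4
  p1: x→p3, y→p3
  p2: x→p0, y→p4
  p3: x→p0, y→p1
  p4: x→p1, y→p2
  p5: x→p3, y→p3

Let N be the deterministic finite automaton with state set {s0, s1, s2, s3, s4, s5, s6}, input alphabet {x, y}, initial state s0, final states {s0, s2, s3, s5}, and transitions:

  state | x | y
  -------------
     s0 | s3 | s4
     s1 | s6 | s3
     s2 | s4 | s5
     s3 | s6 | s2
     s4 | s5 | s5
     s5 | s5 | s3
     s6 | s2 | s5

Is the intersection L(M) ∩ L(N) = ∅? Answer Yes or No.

The empty string ε is accepted by both M and N.
Hence L(M) ∩ L(N) ≠ ∅.

No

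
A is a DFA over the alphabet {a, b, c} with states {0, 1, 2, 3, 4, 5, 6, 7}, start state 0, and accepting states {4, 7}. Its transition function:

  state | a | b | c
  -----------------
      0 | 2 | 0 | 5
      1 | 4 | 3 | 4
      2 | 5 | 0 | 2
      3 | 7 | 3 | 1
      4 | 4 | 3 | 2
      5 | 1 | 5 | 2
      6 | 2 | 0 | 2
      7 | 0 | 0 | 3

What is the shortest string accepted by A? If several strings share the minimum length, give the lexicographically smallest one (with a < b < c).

A breadth-first search from 0 reaches an accepting state first via the path 0 → 5 → 1 → 4 on input caa.
No string of length < 3 is accepted (BFS exhausts all shorter strings without reaching an accepting state), and caa is the lexicographically least accepting string of length 3.

caa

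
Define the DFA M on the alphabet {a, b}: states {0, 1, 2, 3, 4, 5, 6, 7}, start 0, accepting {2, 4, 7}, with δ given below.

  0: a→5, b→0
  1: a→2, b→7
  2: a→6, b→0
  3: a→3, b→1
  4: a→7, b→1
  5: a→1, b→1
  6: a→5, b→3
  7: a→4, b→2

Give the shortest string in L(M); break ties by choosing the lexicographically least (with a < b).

A breadth-first search from 0 reaches an accepting state first via the path 0 → 5 → 1 → 2 on input aaa.
No string of length < 3 is accepted (BFS exhausts all shorter strings without reaching an accepting state), and aaa is the lexicographically least accepting string of length 3.

aaa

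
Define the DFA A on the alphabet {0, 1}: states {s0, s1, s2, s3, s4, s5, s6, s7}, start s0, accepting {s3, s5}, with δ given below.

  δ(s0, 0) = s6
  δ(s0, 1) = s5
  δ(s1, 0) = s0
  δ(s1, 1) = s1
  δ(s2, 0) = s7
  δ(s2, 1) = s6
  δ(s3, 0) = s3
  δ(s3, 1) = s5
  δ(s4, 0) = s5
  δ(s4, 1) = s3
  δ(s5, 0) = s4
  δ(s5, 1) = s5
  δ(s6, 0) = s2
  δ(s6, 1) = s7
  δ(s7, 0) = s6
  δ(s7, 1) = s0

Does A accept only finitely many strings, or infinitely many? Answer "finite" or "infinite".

State s3 is reachable from the start and can reach an accepting state, and it lies on the cycle s3 → s3.
Traversing that cycle any number of times yields accepted strings of unbounded length, so the language is infinite.

infinite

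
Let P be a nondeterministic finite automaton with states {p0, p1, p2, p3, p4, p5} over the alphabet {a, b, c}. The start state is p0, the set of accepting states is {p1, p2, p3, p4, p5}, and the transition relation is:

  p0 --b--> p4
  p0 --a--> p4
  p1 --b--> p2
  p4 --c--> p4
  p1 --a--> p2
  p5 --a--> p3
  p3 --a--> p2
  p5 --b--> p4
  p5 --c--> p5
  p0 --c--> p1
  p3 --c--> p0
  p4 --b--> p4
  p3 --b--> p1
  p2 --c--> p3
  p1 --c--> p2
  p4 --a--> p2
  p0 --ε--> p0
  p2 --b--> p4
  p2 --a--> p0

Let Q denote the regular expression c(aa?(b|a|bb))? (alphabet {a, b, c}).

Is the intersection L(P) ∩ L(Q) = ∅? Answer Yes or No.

No

The string c is accepted by both P and Q.
Hence L(P) ∩ L(Q) ≠ ∅.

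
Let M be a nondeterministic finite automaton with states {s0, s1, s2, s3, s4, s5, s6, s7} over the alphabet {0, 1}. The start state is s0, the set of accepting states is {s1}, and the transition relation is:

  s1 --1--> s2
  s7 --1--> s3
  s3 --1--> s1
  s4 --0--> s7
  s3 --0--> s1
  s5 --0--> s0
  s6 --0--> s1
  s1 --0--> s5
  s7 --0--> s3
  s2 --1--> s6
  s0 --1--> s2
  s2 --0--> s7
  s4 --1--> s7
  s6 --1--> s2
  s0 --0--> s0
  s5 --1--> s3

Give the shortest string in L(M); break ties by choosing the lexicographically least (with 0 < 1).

110

A breadth-first search from s0 reaches an accepting state first via the path s0 → s2 → s6 → s1 on input 110.
No string of length < 3 is accepted (BFS exhausts all shorter strings without reaching an accepting state), and 110 is the lexicographically least accepting string of length 3.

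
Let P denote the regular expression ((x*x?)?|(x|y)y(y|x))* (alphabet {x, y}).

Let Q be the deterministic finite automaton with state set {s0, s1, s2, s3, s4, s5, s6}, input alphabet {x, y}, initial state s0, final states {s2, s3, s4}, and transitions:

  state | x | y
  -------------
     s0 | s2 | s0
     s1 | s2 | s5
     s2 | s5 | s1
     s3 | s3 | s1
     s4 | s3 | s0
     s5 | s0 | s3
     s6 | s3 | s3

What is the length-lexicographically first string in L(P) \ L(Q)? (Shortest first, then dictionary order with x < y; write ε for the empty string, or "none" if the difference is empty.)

The empty string ε is accepted by P but not by Q.
Since ε is the unique shortest string, it is the required witness.

ε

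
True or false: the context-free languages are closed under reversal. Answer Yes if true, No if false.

Reversing the right-hand side of every production of a context-free grammar for L gives a context-free grammar for Lᴿ (induction on derivation length).
So the context-free languages are closed under reversal.

Yes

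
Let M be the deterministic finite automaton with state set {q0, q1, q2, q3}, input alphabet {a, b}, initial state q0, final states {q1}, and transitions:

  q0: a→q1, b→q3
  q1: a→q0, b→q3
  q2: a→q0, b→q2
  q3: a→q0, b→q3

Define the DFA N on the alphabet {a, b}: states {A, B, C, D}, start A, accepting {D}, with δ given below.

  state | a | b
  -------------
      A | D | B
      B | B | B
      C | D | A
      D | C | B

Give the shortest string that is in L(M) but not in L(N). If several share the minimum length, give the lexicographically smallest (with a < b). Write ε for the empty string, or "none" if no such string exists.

baa

The string baa is accepted by M but not by N.
No shorter string lies in the difference, and baa is the lexicographically first length-3 string in L(M) \ L(N).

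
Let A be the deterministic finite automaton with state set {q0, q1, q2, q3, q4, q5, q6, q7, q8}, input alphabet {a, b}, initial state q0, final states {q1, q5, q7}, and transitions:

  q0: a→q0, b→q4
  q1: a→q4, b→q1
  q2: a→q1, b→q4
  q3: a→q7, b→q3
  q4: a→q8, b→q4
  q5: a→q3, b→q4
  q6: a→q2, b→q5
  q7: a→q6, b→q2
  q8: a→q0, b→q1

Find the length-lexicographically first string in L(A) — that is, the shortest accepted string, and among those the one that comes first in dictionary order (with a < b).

bab

A breadth-first search from q0 reaches an accepting state first via the path q0 → q4 → q8 → q1 on input bab.
No string of length < 3 is accepted (BFS exhausts all shorter strings without reaching an accepting state), and bab is the lexicographically least accepting string of length 3.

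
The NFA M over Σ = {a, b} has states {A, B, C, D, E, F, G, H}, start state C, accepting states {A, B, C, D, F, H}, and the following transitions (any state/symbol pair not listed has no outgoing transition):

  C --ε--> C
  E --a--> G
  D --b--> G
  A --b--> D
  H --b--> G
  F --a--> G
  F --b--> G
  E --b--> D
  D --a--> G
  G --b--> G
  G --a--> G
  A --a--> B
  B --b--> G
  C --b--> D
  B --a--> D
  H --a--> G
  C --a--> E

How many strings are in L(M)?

The useful subgraph on states {C, D, E} is acyclic, so L(M) is finite; the longest accepting path visits 3 useful states, giving maximum string length 2.
Counting accepting paths from C by length: 1 of length 0, 1 of length 1, 1 of length 2. Total 3.

3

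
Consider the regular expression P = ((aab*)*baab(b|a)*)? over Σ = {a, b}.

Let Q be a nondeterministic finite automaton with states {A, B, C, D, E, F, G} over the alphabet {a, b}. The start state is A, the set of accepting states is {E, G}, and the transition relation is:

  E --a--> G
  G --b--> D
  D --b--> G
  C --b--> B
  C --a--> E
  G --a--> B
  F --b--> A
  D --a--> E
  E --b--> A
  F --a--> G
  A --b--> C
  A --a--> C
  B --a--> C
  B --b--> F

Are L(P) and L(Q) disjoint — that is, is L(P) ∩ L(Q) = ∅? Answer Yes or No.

The string baaba is accepted by both P and Q.
Hence L(P) ∩ L(Q) ≠ ∅.

No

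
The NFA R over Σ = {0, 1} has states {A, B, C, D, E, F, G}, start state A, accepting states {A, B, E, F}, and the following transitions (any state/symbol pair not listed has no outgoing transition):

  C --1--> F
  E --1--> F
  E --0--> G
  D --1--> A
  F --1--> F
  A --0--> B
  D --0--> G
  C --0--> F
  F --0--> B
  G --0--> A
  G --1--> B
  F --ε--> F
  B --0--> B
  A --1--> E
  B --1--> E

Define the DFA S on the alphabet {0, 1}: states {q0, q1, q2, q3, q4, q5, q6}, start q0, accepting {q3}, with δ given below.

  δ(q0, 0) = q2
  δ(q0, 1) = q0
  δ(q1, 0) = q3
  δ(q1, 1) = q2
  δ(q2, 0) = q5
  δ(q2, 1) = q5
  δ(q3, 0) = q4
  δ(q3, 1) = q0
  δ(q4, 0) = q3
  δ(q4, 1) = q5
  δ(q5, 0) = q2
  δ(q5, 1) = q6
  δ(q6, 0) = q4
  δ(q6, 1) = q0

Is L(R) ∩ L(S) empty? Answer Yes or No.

No

The string 00100 is accepted by both R and S.
Hence L(R) ∩ L(S) ≠ ∅.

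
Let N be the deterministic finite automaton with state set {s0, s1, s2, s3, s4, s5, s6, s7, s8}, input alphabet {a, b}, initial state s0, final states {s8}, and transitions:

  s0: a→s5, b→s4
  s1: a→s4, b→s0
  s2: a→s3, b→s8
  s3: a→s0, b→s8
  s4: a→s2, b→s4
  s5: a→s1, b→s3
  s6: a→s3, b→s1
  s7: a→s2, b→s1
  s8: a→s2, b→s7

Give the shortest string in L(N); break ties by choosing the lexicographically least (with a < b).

A breadth-first search from s0 reaches an accepting state first via the path s0 → s5 → s3 → s8 on input abb.
No string of length < 3 is accepted (BFS exhausts all shorter strings without reaching an accepting state), and abb is the lexicographically least accepting string of length 3.

abb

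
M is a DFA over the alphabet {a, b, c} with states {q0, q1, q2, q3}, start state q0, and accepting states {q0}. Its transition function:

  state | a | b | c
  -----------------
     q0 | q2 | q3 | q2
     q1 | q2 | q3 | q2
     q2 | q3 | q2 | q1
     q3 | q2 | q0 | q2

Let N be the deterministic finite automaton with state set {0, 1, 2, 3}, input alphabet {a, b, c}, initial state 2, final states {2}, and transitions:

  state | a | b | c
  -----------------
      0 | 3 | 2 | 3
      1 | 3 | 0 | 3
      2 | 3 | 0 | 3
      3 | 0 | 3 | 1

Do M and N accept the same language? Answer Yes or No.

Exploring the product automaton M × N from the start pair (q0, 2), following both machines on each input symbol, reaches 4 state pairs: (q0, 2), (q2, 3), (q3, 0), (q1, 1).
M accepts in {q0} and N accepts in {2}. In every reachable pair the two components are either both accepting — (q0, 2) — or both non-accepting, so no string is accepted by exactly one of the machines: L(M) \ L(N) and L(N) \ L(M) are both empty.
Hence every string is accepted by M iff it is accepted by N, and the two languages coincide.

Yes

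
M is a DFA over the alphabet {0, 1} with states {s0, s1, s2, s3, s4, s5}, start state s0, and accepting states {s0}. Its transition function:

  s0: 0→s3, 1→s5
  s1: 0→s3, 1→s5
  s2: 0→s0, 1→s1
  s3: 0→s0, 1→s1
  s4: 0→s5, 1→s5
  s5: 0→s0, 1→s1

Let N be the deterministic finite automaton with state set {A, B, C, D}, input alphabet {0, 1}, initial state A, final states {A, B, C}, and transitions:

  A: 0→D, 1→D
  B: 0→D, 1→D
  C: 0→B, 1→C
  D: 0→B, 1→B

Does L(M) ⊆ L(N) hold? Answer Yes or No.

Yes

Exploring the product automaton M × N from the start pair (s0, A), following both machines on each input symbol, reaches 5 state pairs: (s0, A), (s3, D), (s5, D), (s0, B), (s1, B).
M accepts in {s0} and N accepts in {A, B, C}. The reachable pairs whose M-component is accepting are (s0, A), (s0, B); in each of them the N-component is accepting too, so the product for L(M) \ L(N) (M-component accepting, N-component rejecting) has no reachable accepting pair and the difference is empty.
Hence every string in L(M) is also in L(N).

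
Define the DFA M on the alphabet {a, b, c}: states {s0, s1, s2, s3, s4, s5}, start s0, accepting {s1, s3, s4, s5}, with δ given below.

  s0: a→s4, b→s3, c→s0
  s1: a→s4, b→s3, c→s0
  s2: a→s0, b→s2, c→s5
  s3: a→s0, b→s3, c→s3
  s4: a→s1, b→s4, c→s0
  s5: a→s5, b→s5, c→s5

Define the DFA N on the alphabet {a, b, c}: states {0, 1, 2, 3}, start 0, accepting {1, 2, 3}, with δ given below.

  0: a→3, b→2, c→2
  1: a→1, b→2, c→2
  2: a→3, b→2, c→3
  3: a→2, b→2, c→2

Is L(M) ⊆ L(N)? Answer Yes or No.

Yes

Exploring the product automaton M × N from the start pair (s0, 0), following both machines on each input symbol, reaches 9 state pairs: (s0, 0), (s4, 3), (s3, 2), (s0, 2), (s1, 2), (s4, 2), (s0, 3), (s3, 3), (s1, 3).
M accepts in {s1, s3, s4, s5} and N accepts in {1, 2, 3}. The reachable pairs whose M-component is accepting are (s4, 3), (s3, 2), (s1, 2), (s4, 2), (s3, 3), (s1, 3); in each of them the N-component is accepting too, so the product for L(M) \ L(N) (M-component accepting, N-component rejecting) has no reachable accepting pair and the difference is empty.
Hence every string in L(M) is also in L(N).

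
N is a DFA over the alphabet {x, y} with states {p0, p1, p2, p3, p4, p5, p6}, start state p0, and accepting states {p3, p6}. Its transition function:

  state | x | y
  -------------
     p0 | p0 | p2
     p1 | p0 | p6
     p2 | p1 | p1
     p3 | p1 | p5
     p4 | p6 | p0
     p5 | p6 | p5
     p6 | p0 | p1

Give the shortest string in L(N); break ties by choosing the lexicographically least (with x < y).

yxy

A breadth-first search from p0 reaches an accepting state first via the path p0 → p2 → p1 → p6 on input yxy.
No string of length < 3 is accepted (BFS exhausts all shorter strings without reaching an accepting state), and yxy is the lexicographically least accepting string of length 3.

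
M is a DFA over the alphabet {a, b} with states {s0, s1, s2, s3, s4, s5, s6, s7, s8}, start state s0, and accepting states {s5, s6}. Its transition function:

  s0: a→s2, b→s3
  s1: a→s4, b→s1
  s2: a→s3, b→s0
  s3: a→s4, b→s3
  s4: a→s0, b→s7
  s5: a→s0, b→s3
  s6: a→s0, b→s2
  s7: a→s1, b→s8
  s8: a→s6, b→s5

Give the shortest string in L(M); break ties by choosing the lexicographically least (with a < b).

babba

A breadth-first search from s0 reaches an accepting state first via the path s0 → s3 → s4 → s7 → s8 → s6 on input babba.
No string of length < 5 is accepted (BFS exhausts all shorter strings without reaching an accepting state), and babba is the lexicographically least accepting string of length 5.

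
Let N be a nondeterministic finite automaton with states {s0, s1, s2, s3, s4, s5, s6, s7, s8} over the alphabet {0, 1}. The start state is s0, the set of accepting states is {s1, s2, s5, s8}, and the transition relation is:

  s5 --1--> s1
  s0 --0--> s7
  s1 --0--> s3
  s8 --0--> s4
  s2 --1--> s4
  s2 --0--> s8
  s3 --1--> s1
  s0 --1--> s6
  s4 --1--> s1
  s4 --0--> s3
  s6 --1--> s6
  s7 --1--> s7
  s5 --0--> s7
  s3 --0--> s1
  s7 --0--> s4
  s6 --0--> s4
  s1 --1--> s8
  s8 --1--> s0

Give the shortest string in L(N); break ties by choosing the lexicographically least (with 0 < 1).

A breadth-first search from s0 reaches an accepting state first via the path s0 → s7 → s4 → s1 on input 001.
No string of length < 3 is accepted (BFS exhausts all shorter strings without reaching an accepting state), and 001 is the lexicographically least accepting string of length 3.

001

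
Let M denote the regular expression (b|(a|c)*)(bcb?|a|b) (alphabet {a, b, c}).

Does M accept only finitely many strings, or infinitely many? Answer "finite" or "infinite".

infinite

The expression contains a Kleene star applied to a subexpression that matches at least one nonempty string, so it matches strings of unbounded length.
Hence L(M) is infinite.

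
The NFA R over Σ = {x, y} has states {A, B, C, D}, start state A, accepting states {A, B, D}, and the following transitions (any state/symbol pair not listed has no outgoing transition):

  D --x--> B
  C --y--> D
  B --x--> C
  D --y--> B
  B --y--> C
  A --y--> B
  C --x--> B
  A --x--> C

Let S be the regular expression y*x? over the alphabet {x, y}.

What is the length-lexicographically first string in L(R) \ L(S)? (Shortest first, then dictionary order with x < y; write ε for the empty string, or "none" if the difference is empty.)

The string xx is accepted by R but not by S.
No shorter string lies in the difference, and xx is the lexicographically first length-2 string in L(R) \ L(S).

xx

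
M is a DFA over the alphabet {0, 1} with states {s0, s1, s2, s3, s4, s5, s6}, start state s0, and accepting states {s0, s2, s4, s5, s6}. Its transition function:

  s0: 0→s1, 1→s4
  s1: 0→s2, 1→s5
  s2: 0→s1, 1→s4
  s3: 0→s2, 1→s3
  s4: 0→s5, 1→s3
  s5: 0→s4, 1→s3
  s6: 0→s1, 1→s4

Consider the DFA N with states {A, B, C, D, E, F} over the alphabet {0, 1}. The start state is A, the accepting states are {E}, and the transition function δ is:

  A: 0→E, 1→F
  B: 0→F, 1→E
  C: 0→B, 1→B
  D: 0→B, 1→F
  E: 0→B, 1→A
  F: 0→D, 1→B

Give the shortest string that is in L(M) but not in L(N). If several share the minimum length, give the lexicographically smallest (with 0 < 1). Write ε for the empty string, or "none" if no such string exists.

ε

The empty string ε is accepted by M but not by N.
Since ε is the unique shortest string, it is the required witness.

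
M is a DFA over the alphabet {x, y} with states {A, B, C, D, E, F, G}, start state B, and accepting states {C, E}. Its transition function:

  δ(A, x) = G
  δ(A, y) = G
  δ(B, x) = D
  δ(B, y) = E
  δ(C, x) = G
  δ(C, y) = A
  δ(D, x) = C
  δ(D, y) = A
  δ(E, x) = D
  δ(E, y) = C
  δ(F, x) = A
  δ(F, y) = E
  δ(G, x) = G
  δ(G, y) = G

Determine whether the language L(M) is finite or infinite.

The useful states (reachable from B and able to reach an accepting state) are {B, C, D, E}.
Restricted to these states the transition graph has no cycle, so every accepting path has bounded length and L is finite.

finite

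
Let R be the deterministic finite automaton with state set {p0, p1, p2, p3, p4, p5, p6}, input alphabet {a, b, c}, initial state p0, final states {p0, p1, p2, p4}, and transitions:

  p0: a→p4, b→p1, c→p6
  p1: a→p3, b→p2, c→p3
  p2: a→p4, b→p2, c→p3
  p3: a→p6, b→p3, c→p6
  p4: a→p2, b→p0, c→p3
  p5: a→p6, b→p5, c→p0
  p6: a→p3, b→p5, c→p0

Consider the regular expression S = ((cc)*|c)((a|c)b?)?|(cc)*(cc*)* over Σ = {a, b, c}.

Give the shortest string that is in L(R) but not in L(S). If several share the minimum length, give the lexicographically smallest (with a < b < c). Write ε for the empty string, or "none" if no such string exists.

b

The string b is accepted by R but not by S.
No shorter string lies in the difference, and b is the lexicographically first length-1 string in L(R) \ L(S).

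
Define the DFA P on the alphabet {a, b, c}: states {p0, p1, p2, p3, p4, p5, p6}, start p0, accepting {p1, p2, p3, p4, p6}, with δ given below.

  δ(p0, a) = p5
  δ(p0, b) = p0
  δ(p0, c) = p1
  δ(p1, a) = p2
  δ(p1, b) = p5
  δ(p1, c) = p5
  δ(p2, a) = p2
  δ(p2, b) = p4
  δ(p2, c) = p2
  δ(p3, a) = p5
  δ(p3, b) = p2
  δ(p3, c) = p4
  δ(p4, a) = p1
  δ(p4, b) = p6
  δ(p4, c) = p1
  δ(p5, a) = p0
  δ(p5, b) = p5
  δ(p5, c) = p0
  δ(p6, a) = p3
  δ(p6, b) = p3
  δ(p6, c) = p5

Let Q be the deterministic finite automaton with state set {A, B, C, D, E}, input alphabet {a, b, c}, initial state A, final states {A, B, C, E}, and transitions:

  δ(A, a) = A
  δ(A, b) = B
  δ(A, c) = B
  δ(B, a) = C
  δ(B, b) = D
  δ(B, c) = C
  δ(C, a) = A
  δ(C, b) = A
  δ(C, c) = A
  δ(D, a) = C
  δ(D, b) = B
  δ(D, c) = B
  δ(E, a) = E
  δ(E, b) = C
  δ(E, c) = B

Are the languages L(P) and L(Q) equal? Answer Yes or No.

No

The string bcabb is accepted by P but rejected by Q.
So L(P) ≠ L(Q).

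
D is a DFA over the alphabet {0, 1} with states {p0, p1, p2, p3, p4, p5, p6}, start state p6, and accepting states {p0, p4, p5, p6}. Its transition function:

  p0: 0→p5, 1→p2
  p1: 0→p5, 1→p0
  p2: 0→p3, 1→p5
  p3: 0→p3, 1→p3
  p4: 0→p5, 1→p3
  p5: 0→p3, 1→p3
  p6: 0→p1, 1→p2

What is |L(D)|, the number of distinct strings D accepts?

6

The useful subgraph on states {p0, p1, p2, p5, p6} is acyclic, so L(D) is finite; the longest accepting path visits 5 useful states, giving maximum string length 4.
Counting accepting paths from p6 by length: 1 of length 0, 3 of length 2, 1 of length 3, 1 of length 4. Total 6.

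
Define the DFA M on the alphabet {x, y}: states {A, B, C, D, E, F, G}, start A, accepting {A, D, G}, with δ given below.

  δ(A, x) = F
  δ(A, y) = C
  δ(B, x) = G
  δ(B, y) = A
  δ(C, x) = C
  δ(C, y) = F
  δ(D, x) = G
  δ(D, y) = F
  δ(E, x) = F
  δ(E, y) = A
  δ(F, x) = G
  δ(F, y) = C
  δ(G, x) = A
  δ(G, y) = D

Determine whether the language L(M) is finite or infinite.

State C is reachable from the start and can reach an accepting state, and it lies on the cycle C → C.
Traversing that cycle any number of times yields accepted strings of unbounded length, so the language is infinite.

infinite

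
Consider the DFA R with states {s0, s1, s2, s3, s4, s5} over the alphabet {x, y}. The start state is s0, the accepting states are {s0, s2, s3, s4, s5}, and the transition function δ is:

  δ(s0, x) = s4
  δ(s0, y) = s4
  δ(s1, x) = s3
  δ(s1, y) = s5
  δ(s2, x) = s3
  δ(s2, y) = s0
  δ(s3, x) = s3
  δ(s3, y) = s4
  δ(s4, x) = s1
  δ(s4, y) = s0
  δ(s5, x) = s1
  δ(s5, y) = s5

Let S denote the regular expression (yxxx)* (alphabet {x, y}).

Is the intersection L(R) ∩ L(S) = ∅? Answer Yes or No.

No

The empty string ε is accepted by both R and S.
Hence L(R) ∩ L(S) ≠ ∅.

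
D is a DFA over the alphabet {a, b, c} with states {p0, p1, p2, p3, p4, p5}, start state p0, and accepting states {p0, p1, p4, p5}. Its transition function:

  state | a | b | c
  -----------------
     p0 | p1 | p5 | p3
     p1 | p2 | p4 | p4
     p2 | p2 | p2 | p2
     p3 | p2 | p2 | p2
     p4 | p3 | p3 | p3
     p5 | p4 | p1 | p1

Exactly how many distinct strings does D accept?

The useful subgraph on states {p0, p1, p4, p5} is acyclic, so L(D) is finite; the longest accepting path visits 4 useful states, giving maximum string length 3.
Counting accepting paths from p0 by length: 1 of length 0, 2 of length 1, 5 of length 2, 4 of length 3. Total 12.

12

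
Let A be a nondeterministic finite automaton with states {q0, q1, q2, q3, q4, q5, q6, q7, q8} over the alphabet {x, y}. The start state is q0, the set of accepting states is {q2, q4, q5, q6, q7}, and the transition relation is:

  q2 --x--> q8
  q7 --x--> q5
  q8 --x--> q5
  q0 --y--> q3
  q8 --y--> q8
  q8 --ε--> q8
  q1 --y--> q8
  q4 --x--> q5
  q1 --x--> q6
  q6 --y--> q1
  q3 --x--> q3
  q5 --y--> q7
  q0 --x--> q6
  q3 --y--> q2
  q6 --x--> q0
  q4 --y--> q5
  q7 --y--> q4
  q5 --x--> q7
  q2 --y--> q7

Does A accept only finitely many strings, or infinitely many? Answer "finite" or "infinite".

State q8 is reachable from the start and can reach an accepting state, and it lies on the cycle q8 → q8.
Traversing that cycle any number of times yields accepted strings of unbounded length, so the language is infinite.

infinite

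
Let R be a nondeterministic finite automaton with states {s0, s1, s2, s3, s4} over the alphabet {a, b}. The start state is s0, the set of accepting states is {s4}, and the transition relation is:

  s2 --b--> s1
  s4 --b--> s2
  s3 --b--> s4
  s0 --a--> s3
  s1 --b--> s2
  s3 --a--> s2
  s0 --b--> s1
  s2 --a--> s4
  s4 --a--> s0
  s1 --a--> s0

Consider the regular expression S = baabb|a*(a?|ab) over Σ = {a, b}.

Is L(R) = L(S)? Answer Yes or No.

The string bba is accepted by R but rejected by S.
So L(R) ≠ L(S).

No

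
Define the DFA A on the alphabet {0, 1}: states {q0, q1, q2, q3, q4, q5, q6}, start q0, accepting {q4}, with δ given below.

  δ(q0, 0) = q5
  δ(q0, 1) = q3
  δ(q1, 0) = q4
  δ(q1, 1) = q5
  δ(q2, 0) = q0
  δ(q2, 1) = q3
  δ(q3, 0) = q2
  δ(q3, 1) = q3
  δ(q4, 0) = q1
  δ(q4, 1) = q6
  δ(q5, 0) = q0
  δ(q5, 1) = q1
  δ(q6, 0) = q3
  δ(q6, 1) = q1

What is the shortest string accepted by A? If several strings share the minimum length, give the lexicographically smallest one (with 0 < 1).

A breadth-first search from q0 reaches an accepting state first via the path q0 → q5 → q1 → q4 on input 010.
No string of length < 3 is accepted (BFS exhausts all shorter strings without reaching an accepting state), and 010 is the lexicographically least accepting string of length 3.

010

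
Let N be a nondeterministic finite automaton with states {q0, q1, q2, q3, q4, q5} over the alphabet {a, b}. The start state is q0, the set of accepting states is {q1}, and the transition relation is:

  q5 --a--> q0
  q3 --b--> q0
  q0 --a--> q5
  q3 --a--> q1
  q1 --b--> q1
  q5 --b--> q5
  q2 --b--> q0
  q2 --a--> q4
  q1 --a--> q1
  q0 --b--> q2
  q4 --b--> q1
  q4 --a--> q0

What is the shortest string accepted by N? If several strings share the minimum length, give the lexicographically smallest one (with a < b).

bab

A breadth-first search from q0 reaches an accepting state first via the path q0 → q2 → q4 → q1 on input bab.
No string of length < 3 is accepted (BFS exhausts all shorter strings without reaching an accepting state), and bab is the lexicographically least accepting string of length 3.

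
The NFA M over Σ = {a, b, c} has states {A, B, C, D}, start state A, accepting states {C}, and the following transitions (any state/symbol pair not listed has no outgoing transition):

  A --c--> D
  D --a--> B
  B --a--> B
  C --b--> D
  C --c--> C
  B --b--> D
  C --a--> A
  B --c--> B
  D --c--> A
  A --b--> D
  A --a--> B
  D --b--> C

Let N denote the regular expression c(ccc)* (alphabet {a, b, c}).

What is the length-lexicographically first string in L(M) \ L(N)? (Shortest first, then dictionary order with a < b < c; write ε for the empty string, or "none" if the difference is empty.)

bb

The string bb is accepted by M but not by N.
No shorter string lies in the difference, and bb is the lexicographically first length-2 string in L(M) \ L(N).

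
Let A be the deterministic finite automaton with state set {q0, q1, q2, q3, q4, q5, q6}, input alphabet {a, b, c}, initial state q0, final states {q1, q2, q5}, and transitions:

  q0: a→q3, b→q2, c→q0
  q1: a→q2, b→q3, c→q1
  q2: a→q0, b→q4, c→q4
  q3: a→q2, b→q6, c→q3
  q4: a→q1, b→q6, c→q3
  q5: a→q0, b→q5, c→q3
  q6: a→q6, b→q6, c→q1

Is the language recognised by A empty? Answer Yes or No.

No

The string b is accepted: the run q0 → q2 ends in the accepting state q2.
Since at least one string is accepted, L(A) is not empty.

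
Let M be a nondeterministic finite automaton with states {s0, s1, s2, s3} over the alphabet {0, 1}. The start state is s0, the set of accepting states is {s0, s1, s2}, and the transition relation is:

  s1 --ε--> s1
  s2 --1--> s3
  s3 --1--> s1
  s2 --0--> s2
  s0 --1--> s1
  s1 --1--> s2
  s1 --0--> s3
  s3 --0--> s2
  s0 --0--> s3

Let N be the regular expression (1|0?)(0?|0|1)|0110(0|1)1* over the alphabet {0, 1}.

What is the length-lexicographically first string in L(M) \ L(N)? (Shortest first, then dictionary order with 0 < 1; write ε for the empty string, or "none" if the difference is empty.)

The string 000 is accepted by M but not by N.
No shorter string lies in the difference, and 000 is the lexicographically first length-3 string in L(M) \ L(N).

000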